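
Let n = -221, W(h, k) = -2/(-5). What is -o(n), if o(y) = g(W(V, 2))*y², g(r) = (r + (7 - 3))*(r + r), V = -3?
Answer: -4298008/25 ≈ -1.7192e+5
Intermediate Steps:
W(h, k) = ⅖ (W(h, k) = -2*(-⅕) = ⅖)
g(r) = 2*r*(4 + r) (g(r) = (r + 4)*(2*r) = (4 + r)*(2*r) = 2*r*(4 + r))
o(y) = 88*y²/25 (o(y) = (2*(⅖)*(4 + ⅖))*y² = (2*(⅖)*(22/5))*y² = 88*y²/25)
-o(n) = -88*(-221)²/25 = -88*48841/25 = -1*4298008/25 = -4298008/25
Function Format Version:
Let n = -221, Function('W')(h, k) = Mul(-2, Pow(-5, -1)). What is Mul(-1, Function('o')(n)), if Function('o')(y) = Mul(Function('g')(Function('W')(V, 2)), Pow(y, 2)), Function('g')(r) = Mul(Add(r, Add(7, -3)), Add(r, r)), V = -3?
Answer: Rational(-4298008, 25) ≈ -1.7192e+5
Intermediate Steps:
Function('W')(h, k) = Rational(2, 5) (Function('W')(h, k) = Mul(-2, Rational(-1, 5)) = Rational(2, 5))
Function('g')(r) = Mul(2, r, Add(4, r)) (Function('g')(r) = Mul(Add(r, 4), Mul(2, r)) = Mul(Add(4, r), Mul(2, r)) = Mul(2, r, Add(4, r)))
Function('o')(y) = Mul(Rational(88, 25), Pow(y, 2)) (Function('o')(y) = Mul(Mul(2, Rational(2, 5), Add(4, Rational(2, 5))), Pow(y, 2)) = Mul(Mul(2, Rational(2, 5), Rational(22, 5)), Pow(y, 2)) = Mul(Rational(88, 25), Pow(y, 2)))
Mul(-1, Function('o')(n)) = Mul(-1, Mul(Rational(88, 25), Pow(-221, 2))) = Mul(-1, Mul(Rational(88, 25), 48841)) = Mul(-1, Rational(4298008, 25)) = Rational(-4298008, 25)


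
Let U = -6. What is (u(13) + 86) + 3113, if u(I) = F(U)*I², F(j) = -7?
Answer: 2016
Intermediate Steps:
u(I) = -7*I²
(u(13) + 86) + 3113 = (-7*13² + 86) + 3113 = (-7*169 + 86) + 3113 = (-1183 + 86) + 3113 = -1097 + 3113 = 2016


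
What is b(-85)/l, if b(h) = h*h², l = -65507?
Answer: 614125/65507 ≈ 9.3750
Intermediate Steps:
b(h) = h³
b(-85)/l = (-85)³/(-65507) = -614125*(-1/65507) = 614125/65507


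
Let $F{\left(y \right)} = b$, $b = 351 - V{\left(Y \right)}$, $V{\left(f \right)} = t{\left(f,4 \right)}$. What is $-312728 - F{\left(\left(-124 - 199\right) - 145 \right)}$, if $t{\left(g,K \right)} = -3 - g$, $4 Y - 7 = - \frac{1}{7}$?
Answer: $- \frac{2191586}{7} \approx -3.1308 \cdot 10^{5}$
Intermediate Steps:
$Y = \frac{12}{7}$ ($Y = \frac{7}{4} + \frac{\left(-1\right) \frac{1}{7}}{4} = \frac{7}{4} + \frac{1}{4} \left(- \frac{1}{7}\right) = \frac{7}{4} - \frac{1}{28} = \frac{12}{7} \approx 1.7143$)
$V{\left(f \right)} = -3 - f$
$b = \frac{2490}{7}$ ($b = 351 - \left(-3 - \frac{12}{7}\right) = 351 - - \frac{33}{7} = 351 + \frac{33}{7} = \frac{2490}{7} \approx 355.71$)
$F{\left(y \right)} = \frac{2490}{7}$
$-312728 - F{\left(\left(-124 - 199\right) - 145 \right)} = -312728 - \frac{2490}{7} = - \frac{2191586}{7}$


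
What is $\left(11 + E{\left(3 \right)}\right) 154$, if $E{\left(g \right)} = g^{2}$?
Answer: $3080$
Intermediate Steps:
$\left(11 + E{\left(3 \right)}\right) 154 = \left(11 + 3^{2}\right) 154 = \left(11 + 9\right) 154 = 20 \cdot 154 = 3080$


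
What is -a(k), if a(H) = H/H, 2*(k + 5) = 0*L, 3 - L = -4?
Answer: -1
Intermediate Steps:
L = 7 (L = 3 - 1*(-4) = 3 + 4 = 7)
k = -5 (k = -5 + (0*7)/2 = -5 + (½)*0 = -5 + 0 = -5)
a(H) = 1
-a(k) = -1*1 = -1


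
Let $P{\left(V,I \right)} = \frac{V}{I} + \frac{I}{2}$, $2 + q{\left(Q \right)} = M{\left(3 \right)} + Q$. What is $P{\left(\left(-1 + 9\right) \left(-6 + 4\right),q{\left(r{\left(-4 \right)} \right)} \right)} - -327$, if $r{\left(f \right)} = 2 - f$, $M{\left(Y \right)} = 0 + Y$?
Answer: $\frac{4595}{14} \approx 328.21$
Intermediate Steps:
$M{\left(Y \right)} = Y$
$q{\left(Q \right)} = 1 + Q$ ($q{\left(Q \right)} = -2 + \left(3 + Q\right) = 1 + Q$)
$P{\left(V,I \right)} = \frac{I}{2} + \frac{V}{I}$ ($P{\left(V,I \right)} = \frac{V}{I} + I \frac{1}{2} = \frac{V}{I} + \frac{I}{2} = \frac{I}{2} + \frac{V}{I}$)
$P{\left(\left(-1 + 9\right) \left(-6 + 4\right),q{\left(r{\left(-4 \right)} \right)} \right)} - -327 = \left(\frac{1 + \left(2 - -4\right)}{2} + \frac{\left(-1 + 9\right) \left(-6 + 4\right)}{1 + \left(2 - -4\right)}\right) - -327 = \left(\frac{1 + \left(2 + 4\right)}{2} + \frac{8 \left(-2\right)}{1 + \left(2 + 4\right)}\right) + 327 = \left(\frac{1 + 6}{2} - \frac{16}{1 + 6}\right) + 327 = \left(\frac{1}{2} \cdot 7 - \frac{16}{7}\right) + 327 = \left(\frac{7}{2} - \frac{16}{7}\right) + 327 = \frac{17}{14} + 327 = \frac{4595}{14}$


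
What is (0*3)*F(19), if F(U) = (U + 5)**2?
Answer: 0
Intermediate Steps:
F(U) = (5 + U)**2
(0*3)*F(19) = (0*3)*(5 + 19)**2 = 0*24**2 = 0*576 = 0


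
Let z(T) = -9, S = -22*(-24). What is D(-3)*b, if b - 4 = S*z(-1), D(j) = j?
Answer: 14244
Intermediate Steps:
S = 528
b = -4748 (b = 4 + 528*(-9) = 4 - 4752 = -4748)
D(-3)*b = -3*(-4748) = 14244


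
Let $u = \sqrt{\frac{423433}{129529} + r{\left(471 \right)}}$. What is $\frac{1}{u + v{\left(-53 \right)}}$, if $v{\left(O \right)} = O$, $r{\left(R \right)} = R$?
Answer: $- \frac{6865037}{302415369} - \frac{2 \sqrt{1989293170042}}{302415369} \approx -0.032028$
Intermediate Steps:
$u = \frac{2 \sqrt{1989293170042}}{129529}$ ($u = \sqrt{\frac{423433}{129529} + 471} = \sqrt{\frac{61431592}{129529}} = \frac{2 \sqrt{1989293170042}}{129529} \approx 21.778$)
$\frac{1}{u + v{\left(-53 \right)}} = \frac{1}{\frac{2 \sqrt{1989293170042}}{129529} - 53} = \frac{1}{-53 + \frac{2 \sqrt{1989293170042}}{129529}}$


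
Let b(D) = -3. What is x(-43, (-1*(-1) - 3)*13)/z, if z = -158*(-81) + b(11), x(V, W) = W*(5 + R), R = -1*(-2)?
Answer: -182/12795 ≈ -0.014224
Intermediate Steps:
R = 2
x(V, W) = 7*W (x(V, W) = W*(5 + 2) = W*7 = 7*W)
z = 12795 (z = -158*(-81) - 3 = 12798 - 3 = 12795)
x(-43, (-1*(-1) - 3)*13)/z = (7*((-1*(-1) - 3)*13))/12795 = (7*((1 - 3)*13))*(1/12795) = (7*(-2*13))*(1/12795) = (7*(-26))*(1/12795) = -182*1/12795 = -182/12795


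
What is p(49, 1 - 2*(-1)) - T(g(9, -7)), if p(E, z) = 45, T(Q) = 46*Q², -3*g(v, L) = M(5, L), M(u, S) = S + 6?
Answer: 359/9 ≈ 39.889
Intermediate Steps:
M(u, S) = 6 + S
g(v, L) = -2 - L/3 (g(v, L) = -(6 + L)/3 = -2 - L/3)
p(49, 1 - 2*(-1)) - T(g(9, -7)) = 45 - 46*(-2 - ⅓*(-7))² = 45 - 46*(-2 + 7/3)² = 45 - 46*(⅓)² = 45 - 46/9 = 359/9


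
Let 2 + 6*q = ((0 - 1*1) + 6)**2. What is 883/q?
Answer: 5298/23 ≈ 230.35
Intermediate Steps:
q = 23/6 (q = -1/3 + ((0 - 1*1) + 6)**2/6 = -1/3 + ((0 - 1) + 6)**2/6 = -1/3 + (-1 + 6)**2/6 = -1/3 + (1/6)*5**2 = -1/3 + (1/6)*25 = -1/3 + 25/6 = 23/6 ≈ 3.8333)
883/q = 883/(23/6) = 883*(6/23) = 5298/23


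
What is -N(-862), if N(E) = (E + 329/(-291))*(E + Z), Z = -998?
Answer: -155726020/97 ≈ -1.6054e+6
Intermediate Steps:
N(E) = (-998 + E)*(-329/291 + E) (N(E) = (E + 329/(-291))*(E - 998) = (E + 329*(-1/291))*(-998 + E) = (E - 329/291)*(-998 + E) = (-329/291 + E)*(-998 + E) = (-998 + E)*(-329/291 + E))
-N(-862) = -(328342/291 + (-862)² - 290747/291*(-862)) = -(328342/291 + 743044 + 250623914/291) = -1*155726020/97 = -155726020/97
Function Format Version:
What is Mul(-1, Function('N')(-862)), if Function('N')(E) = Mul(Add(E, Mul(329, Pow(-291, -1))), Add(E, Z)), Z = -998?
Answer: Rational(-155726020, 97) ≈ -1.6054e+6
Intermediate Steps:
Function('N')(E) = Mul(Add(-998, E), Add(Rational(-329, 291), E)) (Function('N')(E) = Mul(Add(E, Mul(329, Pow(-291, -1))), Add(E, -998)) = Mul(Add(E, Mul(329, Rational(-1, 291))), Add(-998, E)) = Mul(Add(E, Rational(-329, 291)), Add(-998, E)) = Mul(Add(Rational(-329, 291), E), Add(-998, E)) = Mul(Add(-998, E), Add(Rational(-329, 291), E)))
Mul(-1, Function('N')(-862)) = Mul(-1, Add(Rational(328342, 291), Pow(-862, 2), Mul(Rational(-290747, 291), -862))) = Mul(-1, Add(Rational(328342, 291), 743044, Rational(250623914, 291))) = Mul(-1, Rational(155726020, 97)) = Rational(-155726020, 97)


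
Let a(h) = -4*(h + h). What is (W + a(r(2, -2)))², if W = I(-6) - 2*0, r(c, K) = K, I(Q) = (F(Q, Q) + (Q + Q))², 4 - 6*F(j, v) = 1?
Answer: 351649/16 ≈ 21978.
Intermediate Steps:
F(j, v) = ½ (F(j, v) = ⅔ - ⅙*1 = ⅔ - ⅙ = ½)
I(Q) = (½ + 2*Q)² (I(Q) = (½ + (Q + Q))² = (½ + 2*Q)²)
a(h) = -8*h
W = 529/4 (W = (1 + 4*(-6))²/4 - 2*0 = (1 - 24)²/4 + 0 = (¼)*(-23)² + 0 = (¼)*529 + 0 = 529/4 + 0 = 529/4 ≈ 132.25)
(W + a(r(2, -2)))² = (529/4 - 8*(-2))² = (529/4 + 16)² = (593/4)² = 351649/16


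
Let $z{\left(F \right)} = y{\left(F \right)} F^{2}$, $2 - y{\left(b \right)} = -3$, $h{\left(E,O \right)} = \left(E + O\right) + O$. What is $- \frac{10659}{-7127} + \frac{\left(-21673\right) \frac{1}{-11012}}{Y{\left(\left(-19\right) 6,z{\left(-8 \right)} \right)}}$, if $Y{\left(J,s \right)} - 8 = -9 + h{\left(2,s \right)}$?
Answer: $\frac{75393061499}{50307297884} \approx 1.4986$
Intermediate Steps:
$h{\left(E,O \right)} = E + 2 O$
$y{\left(b \right)} = 5$ ($y{\left(b \right)} = 2 - -3 = 2 + 3 = 5$)
$z{\left(F \right)} = 5 F^{2}$
$Y{\left(J,s \right)} = 1 + 2 s$ ($Y{\left(J,s \right)} = 8 + \left(-9 + \left(2 + 2 s\right)\right) = 8 + \left(-7 + 2 s\right) = 1 + 2 s$)
$- \frac{10659}{-7127} + \frac{\left(-21673\right) \frac{1}{-11012}}{Y{\left(\left(-19\right) 6,z{\left(-8 \right)} \right)}} = - \frac{10659}{-7127} + \frac{\left(-21673\right) \frac{1}{-11012}}{1 + 2 \cdot 5 \left(-8\right)^{2}} = \left(-10659\right) \left(- \frac{1}{7127}\right) + \frac{\left(-21673\right) \left(- \frac{1}{11012}\right)}{1 + 2 \cdot 5 \cdot 64} = \frac{10659}{7127} + \frac{21673}{11012 \left(1 + 2 \cdot 320\right)} = \frac{10659}{7127} + \frac{21673}{11012 \left(1 + 640\right)} = \frac{10659}{7127} + \frac{21673}{11012 \cdot 641} = \frac{10659}{7127} + \frac{21673}{11012} \cdot \frac{1}{641} = \frac{10659}{7127} + \frac{21673}{7058692} = \frac{75393061499}{50307297884}$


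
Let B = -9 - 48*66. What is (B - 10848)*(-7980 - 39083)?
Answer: 660058575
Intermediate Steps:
B = -3177 (B = -9 - 3168 = -3177)
(B - 10848)*(-7980 - 39083) = (-3177 - 10848)*(-7980 - 39083) = -14025*(-47063) = 660058575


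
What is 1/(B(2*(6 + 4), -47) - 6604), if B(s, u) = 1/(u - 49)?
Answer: -96/633985 ≈ -0.00015142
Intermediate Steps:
B(s, u) = 1/(-49 + u)
1/(B(2*(6 + 4), -47) - 6604) = 1/(1/(-49 - 47) - 6604) = 1/(1/(-96) - 6604) = 1/(-1/96 - 6604) = 1/(-633985/96) = -96/633985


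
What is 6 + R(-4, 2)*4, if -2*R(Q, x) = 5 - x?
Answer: 0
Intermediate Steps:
R(Q, x) = -5/2 + x/2 (R(Q, x) = -(5 - x)/2 = -5/2 + x/2)
6 + R(-4, 2)*4 = 6 + (-5/2 + (½)*2)*4 = 6 + (-5/2 + 1)*4 = 6 - 3/2*4 = 6 - 6 = 0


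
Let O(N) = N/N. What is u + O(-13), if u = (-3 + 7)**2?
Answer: 17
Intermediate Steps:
u = 16 (u = 4**2 = 16)
O(N) = 1
u + O(-13) = 16 + 1 = 17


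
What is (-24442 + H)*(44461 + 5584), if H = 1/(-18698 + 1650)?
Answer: -20853111774765/17048 ≈ -1.2232e+9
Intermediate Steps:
H = -1/17048 (H = 1/(-17048) = -1/17048 ≈ -5.8658e-5)
(-24442 + H)*(44461 + 5584) = (-24442 - 1/17048)*(44461 + 5584) = -416687217/17048*50045 = -20853111774765/17048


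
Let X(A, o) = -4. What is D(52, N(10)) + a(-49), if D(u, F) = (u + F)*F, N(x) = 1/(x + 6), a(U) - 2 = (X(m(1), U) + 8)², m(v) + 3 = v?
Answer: 5441/256 ≈ 21.254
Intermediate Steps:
m(v) = -3 + v
a(U) = 18 (a(U) = 2 + (-4 + 8)² = 2 + 4² = 2 + 16 = 18)
N(x) = 1/(6 + x)
D(u, F) = F*(F + u) (D(u, F) = (F + u)*F = F*(F + u))
D(52, N(10)) + a(-49) = (1/(6 + 10) + 52)/(6 + 10) + 18 = (1/16 + 52)/16 + 18 = (1/16)*(833/16) + 18 = 833/256 + 18 = 5441/256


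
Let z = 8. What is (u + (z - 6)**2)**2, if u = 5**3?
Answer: 16641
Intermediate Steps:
u = 125
(u + (z - 6)**2)**2 = (125 + (8 - 6)**2)**2 = (125 + 2**2)**2 = (125 + 4)**2 = 129**2 = 16641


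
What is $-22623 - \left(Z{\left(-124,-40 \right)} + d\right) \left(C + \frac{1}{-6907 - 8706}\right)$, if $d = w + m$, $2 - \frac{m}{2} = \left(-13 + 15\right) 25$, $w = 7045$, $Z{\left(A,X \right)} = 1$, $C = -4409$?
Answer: $\frac{478068927201}{15613} \approx 3.062 \cdot 10^{7}$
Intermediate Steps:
$m = -96$ ($m = 4 - 2 \left(-13 + 15\right) 25 = 4 - 2 \cdot 2 \cdot 25 = 4 - 100 = -96$)
$d = 6949$ ($d = 7045 - 96 = 6949$)
$-22623 - \left(Z{\left(-124,-40 \right)} + d\right) \left(C + \frac{1}{-6907 - 8706}\right) = -22623 - \left(1 + 6949\right) \left(-4409 + \frac{1}{-6907 - 8706}\right) = -22623 - 6950 \left(-4409 + \frac{1}{-15613}\right) = -22623 - 6950 \left(-4409 - \frac{1}{15613}\right) = -22623 - 6950 \left(- \frac{68837718}{15613}\right) = -22623 - - \frac{478422140100}{15613} = -22623 + \frac{478422140100}{15613} = \frac{478068927201}{15613}$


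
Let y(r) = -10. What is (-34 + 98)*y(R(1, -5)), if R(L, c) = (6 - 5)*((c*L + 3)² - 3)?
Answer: -640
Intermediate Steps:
R(L, c) = -3 + (3 + L*c)² (R(L, c) = 1*((L*c + 3)² - 3) = 1*((3 + L*c)² - 3) = 1*(-3 + (3 + L*c)²) = -3 + (3 + L*c)²)
(-34 + 98)*y(R(1, -5)) = (-34 + 98)*(-10) = 64*(-10) = -640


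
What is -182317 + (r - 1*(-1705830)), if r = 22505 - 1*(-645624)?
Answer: 2191642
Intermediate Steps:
r = 668129 (r = 22505 + 645624 = 668129)
-182317 + (r - 1*(-1705830)) = -182317 + (668129 - 1*(-1705830)) = -182317 + (668129 + 1705830) = -182317 + 2373959 = 2191642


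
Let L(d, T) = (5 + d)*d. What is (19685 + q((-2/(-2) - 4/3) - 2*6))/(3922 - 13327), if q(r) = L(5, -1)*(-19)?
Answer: -1249/627 ≈ -1.9920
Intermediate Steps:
L(d, T) = d*(5 + d)
q(r) = -950 (q(r) = (5*(5 + 5))*(-19) = (5*10)*(-19) = 50*(-19) = -950)
(19685 + q((-2/(-2) - 4/3) - 2*6))/(3922 - 13327) = (19685 - 950)/(3922 - 13327) = 18735/(-9405) = 18735*(-1/9405) = -1249/627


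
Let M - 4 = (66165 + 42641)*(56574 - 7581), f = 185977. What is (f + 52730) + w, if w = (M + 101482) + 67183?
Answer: 5331139734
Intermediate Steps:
M = 5330732362 (M = 4 + (66165 + 42641)*(56574 - 7581) = 4 + 108806*48993 = 4 + 5330732358 = 5330732362)
w = 5330901027 (w = (5330732362 + 101482) + 67183 = 5330833844 + 67183 = 5330901027)
(f + 52730) + w = (185977 + 52730) + 5330901027 = 238707 + 5330901027 = 5331139734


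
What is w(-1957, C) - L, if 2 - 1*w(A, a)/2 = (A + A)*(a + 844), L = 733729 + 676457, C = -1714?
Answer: -8220542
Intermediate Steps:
L = 1410186
w(A, a) = 4 - 4*A*(844 + a) (w(A, a) = 4 - 2*(A + A)*(a + 844) = 4 - 2*2*A*(844 + a) = 4 - 4*A*(844 + a))
w(-1957, C) - L = (4 - 3376*(-1957) - 4*(-1957)*(-1714)) - 1*1410186 = (4 + 6606832 - 13417192) - 1410186 = -6810356 - 1410186 = -8220542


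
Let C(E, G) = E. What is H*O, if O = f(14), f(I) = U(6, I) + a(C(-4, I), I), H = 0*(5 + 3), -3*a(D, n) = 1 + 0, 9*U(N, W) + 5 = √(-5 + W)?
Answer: 0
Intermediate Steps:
U(N, W) = -5/9 + √(-5 + W)/9
a(D, n) = -⅓ (a(D, n) = -(1 + 0)/3 = -⅓*1 = -⅓)
H = 0 (H = 0*8 = 0)
f(I) = -8/9 + √(-5 + I)/9 (f(I) = (-5/9 + √(-5 + I)/9) - ⅓ = -8/9 + √(-5 + I)/9)
O = -5/9 (O = -8/9 + √(-5 + 14)/9 = -8/9 + √9/9 = -8/9 + (⅑)*3 = -8/9 + ⅓ = -5/9 ≈ -0.55556)
H*O = 0*(-5/9) = 0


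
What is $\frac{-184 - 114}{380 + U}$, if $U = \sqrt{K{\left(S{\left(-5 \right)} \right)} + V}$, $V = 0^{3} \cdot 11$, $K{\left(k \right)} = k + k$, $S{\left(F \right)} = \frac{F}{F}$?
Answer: $- \frac{56620}{72199} + \frac{149 \sqrt{2}}{72199} \approx -0.7813$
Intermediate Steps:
$S{\left(F \right)} = 1$
$K{\left(k \right)} = 2 k$
$V = 0$ ($V = 0 \cdot 11 = 0$)
$U = \sqrt{2}$ ($U = \sqrt{2 \cdot 1 + 0} = \sqrt{2 + 0} = \sqrt{2} \approx 1.4142$)
$\frac{-184 - 114}{380 + U} = \frac{-184 - 114}{380 + \sqrt{2}} = - \frac{298}{380 + \sqrt{2}}$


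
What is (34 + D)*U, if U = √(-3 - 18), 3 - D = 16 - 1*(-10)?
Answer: 11*I*√21 ≈ 50.408*I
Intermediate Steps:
D = -23 (D = 3 - (16 - 1*(-10)) = 3 - (16 + 10) = 3 - 1*26 = 3 - 26 = -23)
U = I*√21 (U = √(-21) = I*√21 ≈ 4.5826*I)
(34 + D)*U = (34 - 23)*(I*√21) = 11*(I*√21) = 11*I*√21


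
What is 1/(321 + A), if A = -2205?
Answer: -1/1884 ≈ -0.00053079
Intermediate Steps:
1/(321 + A) = 1/(321 - 2205) = 1/(-1884) = -1/1884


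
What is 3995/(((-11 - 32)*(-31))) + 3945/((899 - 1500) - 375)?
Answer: -1359565/1301008 ≈ -1.0450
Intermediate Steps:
3995/(((-11 - 32)*(-31))) + 3945/((899 - 1500) - 375) = 3995/((-43*(-31))) + 3945/(-601 - 375) = 3995/1333 + 3945/(-976) = 3995*(1/1333) + 3945*(-1/976) = 3995/1333 - 3945/976 = -1359565/1301008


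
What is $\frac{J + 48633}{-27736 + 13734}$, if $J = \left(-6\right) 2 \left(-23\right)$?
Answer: $- \frac{48909}{14002} \approx -3.493$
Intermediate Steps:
$J = 276$ ($J = \left(-12\right) \left(-23\right) = 276$)
$\frac{J + 48633}{-27736 + 13734} = \frac{276 + 48633}{-27736 + 13734} = \frac{48909}{-14002} = 48909 \left(- \frac{1}{14002}\right) = - \frac{48909}{14002}$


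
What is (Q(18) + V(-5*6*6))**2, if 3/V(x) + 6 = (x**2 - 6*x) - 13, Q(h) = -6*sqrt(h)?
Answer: 725525761617/1119638521 - 108*sqrt(2)/33461 ≈ 648.00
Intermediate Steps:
V(x) = 3/(-19 + x**2 - 6*x) (V(x) = 3/(-6 + ((x**2 - 6*x) - 13)) = 3/(-6 + (-13 + x**2 - 6*x)) = 3/(-19 + x**2 - 6*x))
(Q(18) + V(-5*6*6))**2 = (-18*sqrt(2) + 3/(-19 + (-5*6*6)**2 - 6*(-5*6)*6))**2 = (-18*sqrt(2) + 3/(-19 + (-30*6)**2 - (-180)*6))**2 = (-18*sqrt(2) + 3/(-19 + (-180)**2 - 6*(-180)))**2 = (-18*sqrt(2) + 3/(-19 + 32400 + 1080))**2 = (-18*sqrt(2) + 3/33461)**2 = (3/33461 - 18*sqrt(2))**2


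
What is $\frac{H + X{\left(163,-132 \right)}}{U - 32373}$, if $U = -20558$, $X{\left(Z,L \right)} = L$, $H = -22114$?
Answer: $\frac{22246}{52931} \approx 0.42028$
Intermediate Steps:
$\frac{H + X{\left(163,-132 \right)}}{U - 32373} = \frac{-22114 - 132}{-20558 - 32373} = - \frac{22246}{-52931} = \left(-22246\right) \left(- \frac{1}{52931}\right) = \frac{22246}{52931}$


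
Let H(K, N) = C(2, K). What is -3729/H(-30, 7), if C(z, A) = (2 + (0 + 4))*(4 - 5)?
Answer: 1243/2 ≈ 621.50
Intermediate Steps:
C(z, A) = -6 (C(z, A) = (2 + 4)*(-1) = 6*(-1) = -6)
H(K, N) = -6
-3729/H(-30, 7) = -3729/(-6) = -3729*(-⅙) = 1243/2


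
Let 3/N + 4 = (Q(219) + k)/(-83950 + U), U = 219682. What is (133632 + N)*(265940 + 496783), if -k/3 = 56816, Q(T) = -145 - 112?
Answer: 72736161995172780/713633 ≈ 1.0192e+11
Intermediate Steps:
Q(T) = -257
k = -170448 (k = -3*56816 = -170448)
N = -407196/713633 (N = 3/(-4 + (-257 - 170448)/(-83950 + 219682)) = 3/(-4 - 170705/135732) = 3/(-713633/135732) = 3*(-135732/713633) = -407196/713633 ≈ -0.57060)
(133632 + N)*(265940 + 496783) = (133632 - 407196/713633)*(265940 + 496783) = (95363797860/713633)*762723 = 72736161995172780/713633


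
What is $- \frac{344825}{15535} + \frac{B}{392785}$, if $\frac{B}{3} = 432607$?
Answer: $- \frac{1773545206}{93875615} \approx -18.892$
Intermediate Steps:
$B = 1297821$ ($B = 3 \cdot 432607 = 1297821$)
$- \frac{344825}{15535} + \frac{B}{392785} = - \frac{344825}{15535} + \frac{1297821}{392785} = \left(-344825\right) \frac{1}{15535} + 1297821 \cdot \frac{1}{392785} = - \frac{5305}{239} + \frac{1297821}{392785} = - \frac{1773545206}{93875615}$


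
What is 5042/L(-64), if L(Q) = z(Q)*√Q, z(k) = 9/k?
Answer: 40336*I/9 ≈ 4481.8*I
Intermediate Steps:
L(Q) = 9/√Q (L(Q) = (9/Q)*√Q = 9/√Q)
5042/L(-64) = 5042/((9/√(-64))) = 5042/((9*(-I/8))) = 5042/((-9*I/8)) = 5042*(8*I/9) = 40336*I/9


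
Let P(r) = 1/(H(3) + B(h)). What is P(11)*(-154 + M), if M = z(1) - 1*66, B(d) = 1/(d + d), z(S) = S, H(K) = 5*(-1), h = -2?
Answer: 292/7 ≈ 41.714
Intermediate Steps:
H(K) = -5
B(d) = 1/(2*d)
P(r) = -4/21 (P(r) = 1/(-5 + (½)/(-2)) = 1/(-5 + (½)*(-½)) = 1/(-5 - ¼) = 1/(-21/4) = -4/21)
M = -65 (M = 1 - 1*66 = 1 - 66 = -65)
P(11)*(-154 + M) = -4*(-154 - 65)/21 = -4/21*(-219) = 292/7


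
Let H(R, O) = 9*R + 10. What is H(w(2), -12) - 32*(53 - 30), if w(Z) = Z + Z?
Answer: -690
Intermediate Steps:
w(Z) = 2*Z
H(R, O) = 10 + 9*R
H(w(2), -12) - 32*(53 - 30) = (10 + 9*(2*2)) - 32*(53 - 30) = (10 + 9*4) - 32*23 = (10 + 36) - 736 = 46 - 736 = -690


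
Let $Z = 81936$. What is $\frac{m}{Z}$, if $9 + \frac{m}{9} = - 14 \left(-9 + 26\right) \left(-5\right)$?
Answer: $\frac{1181}{9104} \approx 0.12972$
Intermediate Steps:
$m = 10629$ ($m = -81 + 9 \left(- 14 \left(-9 + 26\right) \left(-5\right)\right) = -81 + 9 \left(- 14 \cdot 17 \left(-5\right)\right) = -81 + 9 \left(\left(-14\right) \left(-85\right)\right) = -81 + 9 \cdot 1190 = -81 + 10710 = 10629$)
$\frac{m}{Z} = \frac{10629}{81936} = 10629 \cdot \frac{1}{81936} = \frac{1181}{9104}$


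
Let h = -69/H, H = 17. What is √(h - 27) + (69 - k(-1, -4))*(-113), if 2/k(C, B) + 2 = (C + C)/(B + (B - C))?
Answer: -47573/6 + 4*I*√561/17 ≈ -7928.8 + 5.573*I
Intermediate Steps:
k(C, B) = 2/(-2 + 2*C/(-C + 2*B)) (k(C, B) = 2/(-2 + (C + C)/(B + (B - C))) = 2/(-2 + (2*C)/(-C + 2*B)) = 2/(-2 + 2*C/(-C + 2*B)))
h = -69/17 ≈ -4.0588
√(h - 27) + (69 - k(-1, -4))*(-113) = √(-69/17 - 27) + (69 - ((½)*(-1) - 1*(-4))/(-4 - 1*(-1)))*(-113) = √(-528/17) + (69 - (-½ + 4)/(-4 + 1))*(-113) = 4*I*√561/17 + (69 - 7/((-3)*2))*(-113) = 4*I*√561/17 + (69 - (-1)*7/(3*2))*(-113) = 4*I*√561/17 + (69 - 1*(-7/6))*(-113) = 4*I*√561/17 + (69 + 7/6)*(-113) = 4*I*√561/17 + (421/6)*(-113) = 4*I*√561/17 - 47573/6 = -47573/6 + 4*I*√561/17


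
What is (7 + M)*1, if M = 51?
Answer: 58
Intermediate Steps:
(7 + M)*1 = (7 + 51)*1 = 58*1 = 58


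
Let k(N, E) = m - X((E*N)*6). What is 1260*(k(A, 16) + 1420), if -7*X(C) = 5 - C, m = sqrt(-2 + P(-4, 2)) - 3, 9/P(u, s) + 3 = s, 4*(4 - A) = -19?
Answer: 1635120 + 1260*I*sqrt(11) ≈ 1.6351e+6 + 4178.9*I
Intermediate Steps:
A = 35/4 (A = 4 - 1/4*(-19) = 4 + 19/4 = 35/4 ≈ 8.7500)
P(u, s) = 9/(-3 + s)
m = -3 + I*sqrt(11) (m = sqrt(-2 + 9/(-3 + 2)) - 3 = sqrt(-2 + 9/(-1)) - 3 = sqrt(-2 + 9*(-1)) - 3 = sqrt(-2 - 9) - 3 = sqrt(-11) - 3 = I*sqrt(11) - 3 = -3 + I*sqrt(11) ≈ -3.0 + 3.3166*I)
X(C) = -5/7 + C/7 (X(C) = -(5 - C)/7 = -5/7 + C/7)
k(N, E) = -16/7 + I*sqrt(11) - 6*E*N/7 (k(N, E) = (-3 + I*sqrt(11)) - (-5/7 + ((E*N)*6)/7) = (-3 + I*sqrt(11)) - (-5/7 + (6*E*N)/7) = (-3 + I*sqrt(11)) - (-5/7 + 6*E*N/7) = (-3 + I*sqrt(11)) + (5/7 - 6*E*N/7) = -16/7 + I*sqrt(11) - 6*E*N/7)
1260*(k(A, 16) + 1420) = 1260*((-16/7 + I*sqrt(11) - 6/7*16*35/4) + 1420) = 1260*((-16/7 + I*sqrt(11) - 120) + 1420) = 1260*((-856/7 + I*sqrt(11)) + 1420) = 1260*(9084/7 + I*sqrt(11)) = 1635120 + 1260*I*sqrt(11)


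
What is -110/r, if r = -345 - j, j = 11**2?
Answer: 55/233 ≈ 0.23605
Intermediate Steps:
j = 121
r = -466 (r = -345 - 1*121 = -345 - 121 = -466)
-110/r = -110/(-466) = -110*(-1/466) = 55/233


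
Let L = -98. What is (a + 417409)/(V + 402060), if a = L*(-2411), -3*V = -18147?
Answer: 653687/408109 ≈ 1.6017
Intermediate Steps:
V = 6049 (V = -⅓*(-18147) = 6049)
a = 236278 (a = -98*(-2411) = 236278)
(a + 417409)/(V + 402060) = (236278 + 417409)/(6049 + 402060) = 653687/408109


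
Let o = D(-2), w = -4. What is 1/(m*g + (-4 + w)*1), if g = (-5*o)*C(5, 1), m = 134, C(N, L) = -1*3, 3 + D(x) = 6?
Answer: 1/6022 ≈ 0.00016606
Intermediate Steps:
D(x) = 3 (D(x) = -3 + 6 = 3)
o = 3
C(N, L) = -3
g = 45 (g = -5*3*(-3) = -15*(-3) = 45)
1/(m*g + (-4 + w)*1) = 1/(134*45 + (-4 - 4)*1) = 1/(6030 - 8*1) = 1/(6030 - 8) = 1/6022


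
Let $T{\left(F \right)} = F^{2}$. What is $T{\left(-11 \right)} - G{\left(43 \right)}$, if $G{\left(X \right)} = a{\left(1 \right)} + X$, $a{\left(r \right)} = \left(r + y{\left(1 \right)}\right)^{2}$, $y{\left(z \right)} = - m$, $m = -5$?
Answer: $42$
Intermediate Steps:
$y{\left(z \right)} = 5$ ($y{\left(z \right)} = \left(-1\right) \left(-5\right) = 5$)
$a{\left(r \right)} = \left(5 + r\right)^{2}$ ($a{\left(r \right)} = \left(r + 5\right)^{2} = \left(5 + r\right)^{2}$)
$G{\left(X \right)} = 36 + X$ ($G{\left(X \right)} = \left(5 + 1\right)^{2} + X = 6^{2} + X = 36 + X$)
$T{\left(-11 \right)} - G{\left(43 \right)} = \left(-11\right)^{2} - \left(36 + 43\right) = 121 - 79 = 42$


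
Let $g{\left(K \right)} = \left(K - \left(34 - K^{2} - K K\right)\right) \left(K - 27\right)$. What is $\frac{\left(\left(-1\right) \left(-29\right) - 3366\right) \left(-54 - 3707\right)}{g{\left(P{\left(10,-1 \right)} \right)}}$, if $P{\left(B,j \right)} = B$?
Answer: $- \frac{12550457}{2992} \approx -4194.7$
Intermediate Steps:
$g{\left(K \right)} = \left(-27 + K\right) \left(-34 + K + 2 K^{2}\right)$ ($g{\left(K \right)} = \left(K + \left(\left(K^{2} + K^{2}\right) - 34\right)\right) \left(-27 + K\right) = \left(K + \left(2 K^{2} - 34\right)\right) \left(-27 + K\right) = \left(K + \left(-34 + 2 K^{2}\right)\right) \left(-27 + K\right) = \left(-34 + K + 2 K^{2}\right) \left(-27 + K\right) = \left(-27 + K\right) \left(-34 + K + 2 K^{2}\right)$)
$\frac{\left(\left(-1\right) \left(-29\right) - 3366\right) \left(-54 - 3707\right)}{g{\left(P{\left(10,-1 \right)} \right)}} = \frac{\left(\left(-1\right) \left(-29\right) - 3366\right) \left(-54 - 3707\right)}{918 - 610 - 53 \cdot 10^{2} + 2 \cdot 10^{3}} = \frac{\left(29 - 3366\right) \left(-3761\right)}{918 - 610 - 5300 + 2 \cdot 1000} = \frac{\left(-3337\right) \left(-3761\right)}{918 - 610 - 5300 + 2000} = \frac{12550457}{-2992} = 12550457 \left(- \frac{1}{2992}\right) = - \frac{12550457}{2992}$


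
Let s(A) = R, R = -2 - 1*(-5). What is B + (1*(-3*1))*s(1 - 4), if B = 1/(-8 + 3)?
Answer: -46/5 ≈ -9.2000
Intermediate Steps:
R = 3 (R = -2 + 5 = 3)
B = -1/5 (B = 1/(-5) = -1/5 ≈ -0.20000)
s(A) = 3
B + (1*(-3*1))*s(1 - 4) = -1/5 + (1*(-3*1))*3 = -1/5 + (1*(-3))*3 = -1/5 - 3*3 = -1/5 - 9 = -46/5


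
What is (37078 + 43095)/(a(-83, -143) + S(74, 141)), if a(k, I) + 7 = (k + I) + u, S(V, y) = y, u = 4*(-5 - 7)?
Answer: -80173/140 ≈ -572.66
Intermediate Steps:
u = -48 (u = 4*(-12) = -48)
a(k, I) = -55 + I + k (a(k, I) = -7 + ((k + I) - 48) = -7 + ((I + k) - 48) = -7 + (-48 + I + k) = -55 + I + k)
(37078 + 43095)/(a(-83, -143) + S(74, 141)) = (37078 + 43095)/((-55 - 143 - 83) + 141) = 80173/(-281 + 141) = 80173/(-140) = 80173*(-1/140) = -80173/140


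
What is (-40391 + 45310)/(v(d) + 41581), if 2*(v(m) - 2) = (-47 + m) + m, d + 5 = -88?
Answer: 9838/82933 ≈ 0.11863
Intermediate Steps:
d = -93 (d = -5 - 88 = -93)
v(m) = -43/2 + m (v(m) = 2 + ((-47 + m) + m)/2 = 2 + (-47 + 2*m)/2 = 2 + (-47/2 + m) = -43/2 + m)
(-40391 + 45310)/(v(d) + 41581) = (-40391 + 45310)/((-43/2 - 93) + 41581) = 4919/(-229/2 + 41581) = 4919/(82933/2) = 4919*(2/82933) = 9838/82933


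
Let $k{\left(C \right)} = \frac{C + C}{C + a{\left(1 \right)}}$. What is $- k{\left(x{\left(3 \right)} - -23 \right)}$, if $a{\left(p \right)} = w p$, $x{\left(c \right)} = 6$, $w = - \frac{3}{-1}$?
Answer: $- \frac{29}{16} \approx -1.8125$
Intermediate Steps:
$w = 3$ ($w = \left(-3\right) \left(-1\right) = 3$)
$a{\left(p \right)} = 3 p$
$k{\left(C \right)} = \frac{2 C}{3 + C}$ ($k{\left(C \right)} = \frac{C + C}{C + 3 \cdot 1} = \frac{2 C}{C + 3} = \frac{2 C}{3 + C}$)
$- k{\left(x{\left(3 \right)} - -23 \right)} = - \frac{2 \left(6 - -23\right)}{3 + \left(6 - -23\right)} = - \frac{2 \left(6 + 23\right)}{3 + \left(6 + 23\right)} = - \frac{2 \cdot 29}{3 + 29} = - \frac{2 \cdot 29}{32} = \left(-1\right) \frac{29}{16} = - \frac{29}{16}$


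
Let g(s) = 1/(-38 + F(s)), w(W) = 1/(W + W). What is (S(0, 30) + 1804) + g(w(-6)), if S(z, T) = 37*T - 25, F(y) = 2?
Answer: 104003/36 ≈ 2889.0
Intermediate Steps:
S(z, T) = -25 + 37*T
w(W) = 1/(2*W)
g(s) = -1/36 (g(s) = 1/(-38 + 2) = 1/(-36) = -1/36)
(S(0, 30) + 1804) + g(w(-6)) = ((-25 + 37*30) + 1804) - 1/36 = ((-25 + 1110) + 1804) - 1/36 = (1085 + 1804) - 1/36 = 2889 - 1/36 = 104003/36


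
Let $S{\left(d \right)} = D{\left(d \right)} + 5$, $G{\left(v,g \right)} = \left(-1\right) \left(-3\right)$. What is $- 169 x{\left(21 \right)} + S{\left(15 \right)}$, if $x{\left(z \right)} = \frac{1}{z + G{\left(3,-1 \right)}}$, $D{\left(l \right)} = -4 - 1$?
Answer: $- \frac{169}{24} \approx -7.0417$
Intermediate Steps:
$D{\left(l \right)} = -5$ ($D{\left(l \right)} = -4 - 1 = -5$)
$G{\left(v,g \right)} = 3$
$S{\left(d \right)} = 0$ ($S{\left(d \right)} = -5 + 5 = 0$)
$x{\left(z \right)} = \frac{1}{3 + z}$ ($x{\left(z \right)} = \frac{1}{z + 3} = \frac{1}{3 + z}$)
$- 169 x{\left(21 \right)} + S{\left(15 \right)} = - \frac{169}{3 + 21} + 0 = - \frac{169}{24} + 0 = - \frac{169}{24}$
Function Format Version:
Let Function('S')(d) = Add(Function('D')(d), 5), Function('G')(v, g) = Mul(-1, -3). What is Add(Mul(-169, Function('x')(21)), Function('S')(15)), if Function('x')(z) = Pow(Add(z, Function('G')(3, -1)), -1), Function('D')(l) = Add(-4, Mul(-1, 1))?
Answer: Rational(-169, 24) ≈ -7.0417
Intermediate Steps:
Function('D')(l) = -5 (Function('D')(l) = Add(-4, -1) = -5)
Function('G')(v, g) = 3
Function('S')(d) = 0 (Function('S')(d) = Add(-5, 5) = 0)
Function('x')(z) = Pow(Add(3, z), -1) (Function('x')(z) = Pow(Add(z, 3), -1) = Pow(Add(3, z), -1))
Add(Mul(-169, Function('x')(21)), Function('S')(15)) = Add(Mul(-169, Pow(Add(3, 21), -1)), 0) = Add(Mul(-169, Pow(24, -1)), 0) = Add(Mul(-169, Rational(1, 24)), 0) = Add(Rational(-169, 24), 0) = Rational(-169, 24)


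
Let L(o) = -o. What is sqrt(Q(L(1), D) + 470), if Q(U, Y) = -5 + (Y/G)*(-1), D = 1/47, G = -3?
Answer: sqrt(9244806)/141 ≈ 21.564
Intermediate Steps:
D = 1/47 ≈ 0.021277
Q(U, Y) = -5 + Y/3 (Q(U, Y) = -5 + (Y/(-3))*(-1) = -5 + (Y*(-1/3))*(-1) = -5 - Y/3*(-1) = -5 + Y/3)
sqrt(Q(L(1), D) + 470) = sqrt((-5 + (1/3)*(1/47)) + 470) = sqrt((-5 + 1/141) + 470) = sqrt(-704/141 + 470) = sqrt(65566/141) = sqrt(9244806)/141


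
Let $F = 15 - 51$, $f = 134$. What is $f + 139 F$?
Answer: $-4870$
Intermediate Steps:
$F = -36$
$f + 139 F = 134 + 139 \left(-36\right) = 134 - 5004 = -4870$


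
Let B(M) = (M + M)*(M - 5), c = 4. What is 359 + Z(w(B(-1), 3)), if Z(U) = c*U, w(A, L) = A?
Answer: 407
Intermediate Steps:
B(M) = 2*M*(-5 + M) (B(M) = (2*M)*(-5 + M) = 2*M*(-5 + M))
Z(U) = 4*U
359 + Z(w(B(-1), 3)) = 359 + 4*(2*(-1)*(-5 - 1)) = 359 + 4*(2*(-1)*(-6)) = 359 + 4*12 = 359 + 48 = 407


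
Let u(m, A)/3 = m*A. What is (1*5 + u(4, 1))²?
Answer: 289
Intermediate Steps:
u(m, A) = 3*A*m (u(m, A) = 3*(m*A) = 3*(A*m) = 3*A*m)
(1*5 + u(4, 1))² = (1*5 + 3*1*4)² = (5 + 12)² = 17² = 289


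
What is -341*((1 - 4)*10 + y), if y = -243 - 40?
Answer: 106733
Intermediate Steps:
y = -283
-341*((1 - 4)*10 + y) = -341*((1 - 4)*10 - 283) = -341*(-3*10 - 283) = -341*(-30 - 283) = -341*(-313) = 106733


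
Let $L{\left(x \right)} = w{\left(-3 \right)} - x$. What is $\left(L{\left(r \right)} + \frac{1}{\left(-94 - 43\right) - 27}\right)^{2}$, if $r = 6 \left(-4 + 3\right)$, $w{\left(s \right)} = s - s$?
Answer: $\frac{966289}{26896} \approx 35.927$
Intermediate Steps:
$w{\left(s \right)} = 0$
$r = -6$ ($r = 6 \left(-1\right) = -6$)
$L{\left(x \right)} = - x$ ($L{\left(x \right)} = 0 - x = - x$)
$\left(L{\left(r \right)} + \frac{1}{\left(-94 - 43\right) - 27}\right)^{2} = \left(\left(-1\right) \left(-6\right) + \frac{1}{\left(-94 - 43\right) - 27}\right)^{2} = \left(6 + \frac{1}{\left(-94 - 43\right) - 27}\right)^{2} = \left(6 + \frac{1}{-137 - 27}\right)^{2} = \left(6 + \frac{1}{-164}\right)^{2} = \left(6 - \frac{1}{164}\right)^{2} = \left(\frac{983}{164}\right)^{2} = \frac{966289}{26896}$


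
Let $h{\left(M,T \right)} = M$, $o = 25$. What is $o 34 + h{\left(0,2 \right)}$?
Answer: $850$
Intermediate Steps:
$o 34 + h{\left(0,2 \right)} = 25 \cdot 34 + 0 = 850 + 0 = 850$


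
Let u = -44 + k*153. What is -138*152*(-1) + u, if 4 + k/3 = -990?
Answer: -435314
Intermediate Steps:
k = -2982 (k = -12 + 3*(-990) = -12 - 2970 = -2982)
u = -456290 (u = -44 - 2982*153 = -44 - 456246 = -456290)
-138*152*(-1) + u = -138*152*(-1) - 456290 = -20976*(-1) - 456290 = 20976 - 456290 = -435314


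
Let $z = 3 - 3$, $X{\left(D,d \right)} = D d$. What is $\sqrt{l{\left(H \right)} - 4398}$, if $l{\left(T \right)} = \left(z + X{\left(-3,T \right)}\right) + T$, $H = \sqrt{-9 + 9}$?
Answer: $i \sqrt{4398} \approx 66.317 i$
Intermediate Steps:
$z = 0$ ($z = 3 - 3 = 0$)
$H = 0$ ($H = \sqrt{0} = 0$)
$l{\left(T \right)} = - 2 T$ ($l{\left(T \right)} = \left(0 - 3 T\right) + T = - 3 T + T = - 2 T$)
$\sqrt{l{\left(H \right)} - 4398} = \sqrt{\left(-2\right) 0 - 4398} = \sqrt{0 - 4398} = \sqrt{-4398} = i \sqrt{4398}$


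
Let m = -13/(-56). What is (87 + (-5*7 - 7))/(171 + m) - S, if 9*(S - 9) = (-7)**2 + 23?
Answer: -160493/9589 ≈ -16.737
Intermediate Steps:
m = 13/56 (m = -13*(-1/56) = 13/56 ≈ 0.23214)
S = 17 (S = 9 + ((-7)**2 + 23)/9 = 9 + (49 + 23)/9 = 9 + (1/9)*72 = 9 + 8 = 17)
(87 + (-5*7 - 7))/(171 + m) - S = (87 + (-5*7 - 7))/(171 + 13/56) - 1*17 = (87 + (-35 - 7))/(9589/56) - 17 = (87 - 42)*(56/9589) - 17 = 45*(56/9589) - 17 = 2520/9589 - 17 = -160493/9589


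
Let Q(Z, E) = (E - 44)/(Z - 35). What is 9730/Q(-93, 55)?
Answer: -1245440/11 ≈ -1.1322e+5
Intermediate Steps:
Q(Z, E) = (-44 + E)/(-35 + Z)
9730/Q(-93, 55) = 9730/(((-44 + 55)/(-35 - 93))) = 9730/((11/(-128))) = 9730/((-1/128*11)) = 9730/(-11/128) = 9730*(-128/11) = -1245440/11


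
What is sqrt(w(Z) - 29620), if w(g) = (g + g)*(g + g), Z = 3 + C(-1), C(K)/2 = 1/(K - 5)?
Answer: 2*I*sqrt(66581)/3 ≈ 172.02*I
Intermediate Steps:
C(K) = 2/(-5 + K) (C(K) = 2/(K - 5) = 2/(-5 + K))
Z = 8/3 (Z = 3 + 2/(-5 - 1) = 3 + 2/(-6) = 3 + 2*(-1/6) = 3 - 1/3 = 8/3 ≈ 2.6667)
w(g) = 4*g**2 (w(g) = (2*g)*(2*g) = 4*g**2)
sqrt(w(Z) - 29620) = sqrt(4*(8/3)**2 - 29620) = sqrt(4*(64/9) - 29620) = sqrt(256/9 - 29620) = sqrt(-266324/9) = 2*I*sqrt(66581)/3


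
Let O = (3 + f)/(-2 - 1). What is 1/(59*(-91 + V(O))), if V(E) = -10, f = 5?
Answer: -1/5959 ≈ -0.00016781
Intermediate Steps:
O = -8/3 (O = (3 + 5)/(-2 - 1) = 8/(-3) = 8*(-⅓) = -8/3 ≈ -2.6667)
1/(59*(-91 + V(O))) = 1/(59*(-91 - 10)) = 1/(59*(-101)) = 1/(-5959) = -1/5959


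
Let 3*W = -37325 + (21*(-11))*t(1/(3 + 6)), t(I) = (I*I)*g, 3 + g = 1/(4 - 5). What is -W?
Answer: 1007467/81 ≈ 12438.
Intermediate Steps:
g = -4 (g = -3 + 1/(4 - 5) = -3 + 1/(-1) = -3 - 1 = -4)
t(I) = -4*I² (t(I) = (I*I)*(-4) = I²*(-4) = -4*I²)
W = -1007467/81 (W = (-37325 + (21*(-11))*(-4/(3 + 6)²))/3 = (-37325 - (-924)*(1/9)²)/3 = (-37325 - (-924)*(⅑)²)/3 = (-37325 - (-924)/81)/3 = (-37325 - 231*(-4/81))/3 = (-37325 + 308/27)/3 = (⅓)*(-1007467/27) = -1007467/81 ≈ -12438.)
-W = -1*(-1007467/81) = 1007467/81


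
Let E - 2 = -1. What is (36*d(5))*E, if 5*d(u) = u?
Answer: 36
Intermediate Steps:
d(u) = u/5
E = 1 (E = 2 - 1 = 1)
(36*d(5))*E = (36*((⅕)*5))*1 = (36*1)*1 = 36*1 = 36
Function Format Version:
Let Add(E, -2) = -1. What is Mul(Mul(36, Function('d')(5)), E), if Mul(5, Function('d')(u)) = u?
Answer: 36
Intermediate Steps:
Function('d')(u) = Mul(Rational(1, 5), u)
E = 1 (E = Add(2, -1) = 1)
Mul(Mul(36, Function('d')(5)), E) = Mul(Mul(36, Mul(Rational(1, 5), 5)), 1) = Mul(Mul(36, 1), 1) = Mul(36, 1) = 36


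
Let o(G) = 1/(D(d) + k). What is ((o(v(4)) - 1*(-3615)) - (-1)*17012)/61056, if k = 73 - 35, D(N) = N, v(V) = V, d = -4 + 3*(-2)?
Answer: 64173/189952 ≈ 0.33784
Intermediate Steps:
d = -10 (d = -4 - 6 = -10)
k = 38
o(G) = 1/28 (o(G) = 1/(-10 + 38) = 1/28)
((o(v(4)) - 1*(-3615)) - (-1)*17012)/61056 = ((1/28 - 1*(-3615)) - (-1)*17012)/61056 = ((1/28 + 3615) - 1*(-17012))*(1/61056) = (101221/28 + 17012)*(1/61056) = (577557/28)*(1/61056) = 64173/189952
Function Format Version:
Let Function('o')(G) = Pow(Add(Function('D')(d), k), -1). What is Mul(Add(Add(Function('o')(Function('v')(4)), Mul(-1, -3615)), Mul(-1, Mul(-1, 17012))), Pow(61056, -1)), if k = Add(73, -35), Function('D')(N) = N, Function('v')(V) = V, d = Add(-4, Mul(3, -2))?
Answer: Rational(64173, 189952) ≈ 0.33784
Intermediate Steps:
d = -10 (d = Add(-4, -6) = -10)
k = 38
Function('o')(G) = Rational(1, 28) (Function('o')(G) = Pow(Add(-10, 38), -1) = Pow(28, -1) = Rational(1, 28))
Mul(Add(Add(Function('o')(Function('v')(4)), Mul(-1, -3615)), Mul(-1, Mul(-1, 17012))), Pow(61056, -1)) = Mul(Add(Add(Rational(1, 28), Mul(-1, -3615)), Mul(-1, Mul(-1, 17012))), Pow(61056, -1)) = Mul(Add(Add(Rational(1, 28), 3615), Mul(-1, -17012)), Rational(1, 61056)) = Mul(Add(Rational(101221, 28), 17012), Rational(1, 61056)) = Mul(Rational(577557, 28), Rational(1, 61056)) = Rational(64173, 189952)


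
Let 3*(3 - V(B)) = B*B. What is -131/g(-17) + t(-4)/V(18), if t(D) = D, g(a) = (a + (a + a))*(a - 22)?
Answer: -1933/69615 ≈ -0.027767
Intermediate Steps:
g(a) = 3*a*(-22 + a) (g(a) = (a + 2*a)*(-22 + a) = (3*a)*(-22 + a) = 3*a*(-22 + a))
V(B) = 3 - B**2/3 (V(B) = 3 - B*B/3 = 3 - B**2/3)
-131/g(-17) + t(-4)/V(18) = -131*(-1/(51*(-22 - 17))) - 4/(3 - 1/3*18**2) = -131/(3*(-17)*(-39)) - 4/(3 - 1/3*324) = -131/1989 - 4/(3 - 108) = -131*1/1989 - 4/(-105) = -131/1989 - 4*(-1/105) = -131/1989 + 4/105 = -1933/69615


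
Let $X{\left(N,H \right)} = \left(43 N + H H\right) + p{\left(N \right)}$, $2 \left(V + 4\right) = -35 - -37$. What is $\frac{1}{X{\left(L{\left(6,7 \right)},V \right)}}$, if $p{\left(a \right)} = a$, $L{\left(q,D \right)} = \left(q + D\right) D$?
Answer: $\frac{1}{4013} \approx 0.00024919$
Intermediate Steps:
$L{\left(q,D \right)} = D \left(D + q\right)$ ($L{\left(q,D \right)} = \left(D + q\right) D = D \left(D + q\right)$)
$V = -3$ ($V = -4 + \frac{-35 - -37}{2} = -4 + \frac{-35 + 37}{2} = -4 + \frac{1}{2} \cdot 2 = -4 + 1 = -3$)
$X{\left(N,H \right)} = H^{2} + 44 N$ ($X{\left(N,H \right)} = \left(43 N + H H\right) + N = \left(43 N + H^{2}\right) + N = \left(H^{2} + 43 N\right) + N = H^{2} + 44 N$)
$\frac{1}{X{\left(L{\left(6,7 \right)},V \right)}} = \frac{1}{\left(-3\right)^{2} + 44 \cdot 7 \left(7 + 6\right)} = \frac{1}{9 + 44 \cdot 7 \cdot 13} = \frac{1}{9 + 44 \cdot 91} = \frac{1}{9 + 4004} = \frac{1}{4013}$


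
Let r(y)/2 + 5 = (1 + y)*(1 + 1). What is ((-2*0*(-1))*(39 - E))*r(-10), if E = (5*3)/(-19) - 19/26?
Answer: 0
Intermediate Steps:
E = -751/494 (E = 15*(-1/19) - 19*1/26 = -15/19 - 19/26 = -751/494 ≈ -1.5202)
r(y) = -6 + 4*y (r(y) = -10 + 2*((1 + y)*(1 + 1)) = -10 + 2*((1 + y)*2) = -10 + 2*(2 + 2*y) = -10 + (4 + 4*y) = -6 + 4*y)
((-2*0*(-1))*(39 - E))*r(-10) = ((-2*0*(-1))*(39 - 1*(-751/494)))*(-6 + 4*(-10)) = ((0*(-1))*(39 + 751/494))*(-6 - 40) = (0*(20017/494))*(-46) = 0*(-46) = 0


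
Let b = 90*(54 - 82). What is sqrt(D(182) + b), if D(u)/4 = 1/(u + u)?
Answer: I*sqrt(20868029)/91 ≈ 50.199*I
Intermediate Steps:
D(u) = 2/u (D(u) = 4/(u + u) = 4/((2*u)) = 4*(1/(2*u)) = 2/u)
b = -2520 (b = 90*(-28) = -2520)
sqrt(D(182) + b) = sqrt(2/182 - 2520) = sqrt(2*(1/182) - 2520) = sqrt(1/91 - 2520) = sqrt(-229319/91) = I*sqrt(20868029)/91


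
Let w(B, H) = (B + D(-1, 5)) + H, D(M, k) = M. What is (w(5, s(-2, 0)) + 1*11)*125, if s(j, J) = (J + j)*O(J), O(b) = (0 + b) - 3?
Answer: 2625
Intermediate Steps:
O(b) = -3 + b (O(b) = b - 3 = -3 + b)
s(j, J) = (-3 + J)*(J + j) (s(j, J) = (J + j)*(-3 + J) = (-3 + J)*(J + j))
w(B, H) = -1 + B + H (w(B, H) = (B - 1) + H = (-1 + B) + H = -1 + B + H)
(w(5, s(-2, 0)) + 1*11)*125 = ((-1 + 5 + (-3 + 0)*(0 - 2)) + 1*11)*125 = ((-1 + 5 - 3*(-2)) + 11)*125 = ((-1 + 5 + 6) + 11)*125 = (10 + 11)*125 = 21*125 = 2625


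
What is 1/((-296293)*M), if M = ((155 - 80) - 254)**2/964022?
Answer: -964022/9493524013 ≈ -0.00010155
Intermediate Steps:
M = 32041/964022 (M = (75 - 254)**2*(1/964022) = (-179)**2*(1/964022) = 32041*(1/964022) = 32041/964022 ≈ 0.033237)
1/((-296293)*M) = 1/((-296293)*(32041/964022)) = -1/296293*964022/32041 = -964022/9493524013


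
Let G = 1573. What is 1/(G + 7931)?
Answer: 1/9504 ≈ 0.00010522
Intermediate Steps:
1/(G + 7931) = 1/(1573 + 7931) = 1/9504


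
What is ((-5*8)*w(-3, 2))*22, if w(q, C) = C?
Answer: -1760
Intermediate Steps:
((-5*8)*w(-3, 2))*22 = (-5*8*2)*22 = -40*2*22 = -80*22 = -1760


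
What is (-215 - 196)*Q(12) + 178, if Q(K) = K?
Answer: -4754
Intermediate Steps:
(-215 - 196)*Q(12) + 178 = (-215 - 196)*12 + 178 = -411*12 + 178 = -4932 + 178 = -4754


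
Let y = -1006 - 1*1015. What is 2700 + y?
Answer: 679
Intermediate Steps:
y = -2021 (y = -1006 - 1015 = -2021)
2700 + y = 2700 - 2021 = 679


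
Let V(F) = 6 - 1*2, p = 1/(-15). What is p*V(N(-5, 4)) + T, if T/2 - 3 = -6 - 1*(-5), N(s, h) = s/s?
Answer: 56/15 ≈ 3.7333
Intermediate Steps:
p = -1/15 ≈ -0.066667
N(s, h) = 1
V(F) = 4 (V(F) = 6 - 2 = 4)
T = 4 (T = 6 + 2*(-6 - 1*(-5)) = 6 + 2*(-6 + 5) = 6 + 2*(-1) = 6 - 2 = 4)
p*V(N(-5, 4)) + T = -1/15*4 + 4 = -4/15 + 4 = 56/15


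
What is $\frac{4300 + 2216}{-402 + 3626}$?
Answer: $\frac{1629}{806} \approx 2.0211$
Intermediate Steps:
$\frac{4300 + 2216}{-402 + 3626} = \frac{6516}{3224} = 6516 \cdot \frac{1}{3224} = \frac{1629}{806}$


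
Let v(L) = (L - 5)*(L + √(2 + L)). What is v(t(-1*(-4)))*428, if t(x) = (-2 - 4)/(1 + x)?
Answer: 79608/25 - 26536*√5/25 ≈ 810.87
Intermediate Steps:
t(x) = -6/(1 + x)
v(L) = (-5 + L)*(L + √(2 + L))
v(t(-1*(-4)))*428 = ((-6/(1 - 1*(-4)))² - (-30)/(1 - 1*(-4)) - 5*√(2 - 6/(1 - 1*(-4))) + (-6/(1 - 1*(-4)))*√(2 - 6/(1 - 1*(-4))))*428 = ((-6/(1 + 4))² - (-30)/(1 + 4) - 5*√(2 - 6/(1 + 4)) + (-6/(1 + 4))*√(2 - 6/(1 + 4)))*428 = ((-6/5)² - (-30)/5 - 5*√(2 - 6/5) + (-6/5)*√(2 - 6/5))*428 = ((-6*⅕)² - (-30)/5 - 5*√(2 - 6*⅕) + (-6*⅕)*√(2 - 6*⅕))*428 = ((-6/5)² - 5*(-6/5) - 5*√(2 - 6/5) - 6*√(2 - 6/5)/5)*428 = (36/25 + 6 - 2*√5 - 12*√5/25)*428 = (186/25 - 62*√5/25)*428 = 79608/25 - 26536*√5/25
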